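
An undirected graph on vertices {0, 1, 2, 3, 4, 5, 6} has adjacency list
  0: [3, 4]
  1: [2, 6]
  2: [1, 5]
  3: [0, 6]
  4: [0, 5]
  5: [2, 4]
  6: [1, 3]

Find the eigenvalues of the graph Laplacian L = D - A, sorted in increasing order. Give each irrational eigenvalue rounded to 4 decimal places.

[0, 0.7530, 0.7530, 2.4450, 2.4450, 3.8019, 3.8019]

Reading degrees in the order [0, 1, 2, 3, 4, 5, 6] gives [2, 2, 2, 2, 2, 2, 2]; set D = diag(2, 2, 2, 2, 2, 2, 2) and form L = D - A. Diagonalising L (or applying a numerical eigensolver to the 7x7 matrix) gives the spectrum above. The single zero eigenvalue shows the graph is connected. There is one zero in the spectrum, matching the 1 component.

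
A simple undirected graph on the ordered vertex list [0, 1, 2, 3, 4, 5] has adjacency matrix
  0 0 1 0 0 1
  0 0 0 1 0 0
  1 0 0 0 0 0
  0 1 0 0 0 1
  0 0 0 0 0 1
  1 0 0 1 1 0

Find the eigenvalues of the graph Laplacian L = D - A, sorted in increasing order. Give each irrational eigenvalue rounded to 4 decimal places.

[0, 0.3820, 0.6972, 2, 2.6180, 4.3028]

With the vertex order [0, 1, 2, 3, 4, 5], the degrees are [2, 1, 1, 2, 1, 3], giving D = diag(2, 1, 1, 2, 1, 3) and L = D - A. Since every row of L sums to 0, the all-ones vector is in the kernel and 0 is an eigenvalue. The single zero eigenvalue shows the graph is connected. There is one zero in the spectrum, matching the 1 component.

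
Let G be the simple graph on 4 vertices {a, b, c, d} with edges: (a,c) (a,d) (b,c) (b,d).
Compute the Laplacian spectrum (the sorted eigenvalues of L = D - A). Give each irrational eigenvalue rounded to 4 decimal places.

Reading degrees in the order [a, b, c, d] gives [2, 2, 2, 2]; set D = diag(2, 2, 2, 2) and form L = D - A. Since every row of L sums to 0, the all-ones vector is in the kernel and 0 is an eigenvalue. By the matrix-tree theorem the graph has (1/4) * product of the nonzero eigenvalues = 4 spanning trees. There is one zero in the spectrum, matching the 1 component.

[0, 2, 2, 4]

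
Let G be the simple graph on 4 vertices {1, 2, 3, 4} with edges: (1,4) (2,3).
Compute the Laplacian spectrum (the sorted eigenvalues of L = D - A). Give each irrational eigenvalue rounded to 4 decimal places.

Reading degrees in the order [1, 2, 3, 4] gives [1, 1, 1, 1]; set D = diag(1, 1, 1, 1) and form L = D - A. Diagonalising L (or applying a numerical eigensolver to the 4x4 matrix) gives the spectrum above. The 2 zero eigenvalues correspond to the 2 connected components. The eigenvalues sum to 4, which equals trace(L) = 2|E|. The largest eigenvalue, 2, is at most the vertex count 4.

[0, 0, 2, 2]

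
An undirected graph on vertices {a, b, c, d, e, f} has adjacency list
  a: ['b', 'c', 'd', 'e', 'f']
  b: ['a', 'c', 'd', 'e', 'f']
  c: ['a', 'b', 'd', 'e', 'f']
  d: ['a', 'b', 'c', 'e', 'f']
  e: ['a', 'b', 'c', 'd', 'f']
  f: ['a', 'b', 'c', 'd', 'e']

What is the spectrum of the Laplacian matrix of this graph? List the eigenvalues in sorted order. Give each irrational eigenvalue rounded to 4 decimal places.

[0, 6, 6, 6, 6, 6]

With the vertex order [a, b, c, d, e, f], the degrees are [5, 5, 5, 5, 5, 5], giving D = diag(5, 5, 5, 5, 5, 5) and L = D - A. Since every row of L sums to 0, the all-ones vector is in the kernel and 0 is an eigenvalue.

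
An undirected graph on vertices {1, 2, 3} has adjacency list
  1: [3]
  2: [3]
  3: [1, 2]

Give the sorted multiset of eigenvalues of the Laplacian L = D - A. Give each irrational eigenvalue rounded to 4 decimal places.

[0, 1, 3]

With the vertex order [1, 2, 3], the degrees are [1, 1, 2], giving D = diag(1, 1, 2) and L = D - A. The multiplicity of 0 as a Laplacian eigenvalue equals the number of connected components. There is one zero in the spectrum, matching the 1 component.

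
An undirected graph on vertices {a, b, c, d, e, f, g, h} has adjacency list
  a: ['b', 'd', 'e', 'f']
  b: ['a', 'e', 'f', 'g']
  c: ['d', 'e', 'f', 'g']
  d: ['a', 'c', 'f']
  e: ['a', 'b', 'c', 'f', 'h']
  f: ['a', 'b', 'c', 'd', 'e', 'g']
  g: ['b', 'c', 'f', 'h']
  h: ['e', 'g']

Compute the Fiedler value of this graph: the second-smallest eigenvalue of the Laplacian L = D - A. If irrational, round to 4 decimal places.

Reading degrees in the order [a, b, c, d, e, f, g, h] gives [4, 4, 4, 3, 5, 6, 4, 2]; set D = diag(4, 4, 4, 3, 5, 6, 4, 2) and form L = D - A. Computing the eigenvalues of L and sorting gives [0, 1.6963, 3.0294, 3.4519, 4.5165, 5.5307, 6.6007, 7.1745]. The Fiedler value lambda_2 = 1.6963 is strictly positive, so the graph is connected. The eigenvalues sum to 32, which equals trace(L) = 2|E|. The largest eigenvalue, 7.1745, is at most the vertex count 8.

1.6963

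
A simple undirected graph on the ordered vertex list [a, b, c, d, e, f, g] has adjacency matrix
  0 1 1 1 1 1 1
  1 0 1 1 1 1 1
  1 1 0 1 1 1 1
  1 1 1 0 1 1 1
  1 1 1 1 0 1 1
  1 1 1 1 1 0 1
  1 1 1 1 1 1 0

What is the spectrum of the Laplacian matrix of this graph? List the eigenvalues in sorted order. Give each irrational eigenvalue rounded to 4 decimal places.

[0, 7, 7, 7, 7, 7, 7]

With the vertex order [a, b, c, d, e, f, g], the degrees are [6, 6, 6, 6, 6, 6, 6], giving D = diag(6, 6, 6, 6, 6, 6, 6) and L = D - A. Since every row of L sums to 0, the all-ones vector is in the kernel and 0 is an eigenvalue. The eigenvalues sum to 42, which equals trace(L) = 2|E|.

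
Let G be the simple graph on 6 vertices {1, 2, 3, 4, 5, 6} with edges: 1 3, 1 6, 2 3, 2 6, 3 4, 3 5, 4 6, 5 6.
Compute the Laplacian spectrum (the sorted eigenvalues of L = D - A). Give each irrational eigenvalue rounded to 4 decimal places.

[0, 2, 2, 2, 4, 6]

Reading degrees in the order [1, 2, 3, 4, 5, 6] gives [2, 2, 4, 2, 2, 4]; set D = diag(2, 2, 4, 2, 2, 4) and form L = D - A. L is symmetric positive semidefinite, so every eigenvalue is real and nonnegative. The single zero eigenvalue shows the graph is connected.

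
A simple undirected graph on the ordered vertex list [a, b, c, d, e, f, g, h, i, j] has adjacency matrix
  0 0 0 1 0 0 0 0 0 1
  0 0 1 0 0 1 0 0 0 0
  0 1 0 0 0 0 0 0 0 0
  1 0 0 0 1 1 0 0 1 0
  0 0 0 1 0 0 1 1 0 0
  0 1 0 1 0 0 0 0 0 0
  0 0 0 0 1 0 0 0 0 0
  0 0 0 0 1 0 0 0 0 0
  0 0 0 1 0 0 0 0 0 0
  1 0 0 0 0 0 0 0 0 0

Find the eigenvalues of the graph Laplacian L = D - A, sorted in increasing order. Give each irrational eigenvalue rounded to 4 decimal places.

Each diagonal entry of L is the vertex degree and each off-diagonal entry is -1 where an edge is present, 0 otherwise; in the order [a, b, c, d, e, f, g, h, i, j] the diagonal is [2, 2, 1, 4, 3, 2, 1, 1, 1, 1]. The multiplicity of 0 as a Laplacian eigenvalue equals the number of connected components. There is one zero in the spectrum, matching the 1 component.

[0, 0.2207, 0.3298, 0.7073, 1, 1.4285, 2.3268, 3.0917, 3.5074, 5.3876]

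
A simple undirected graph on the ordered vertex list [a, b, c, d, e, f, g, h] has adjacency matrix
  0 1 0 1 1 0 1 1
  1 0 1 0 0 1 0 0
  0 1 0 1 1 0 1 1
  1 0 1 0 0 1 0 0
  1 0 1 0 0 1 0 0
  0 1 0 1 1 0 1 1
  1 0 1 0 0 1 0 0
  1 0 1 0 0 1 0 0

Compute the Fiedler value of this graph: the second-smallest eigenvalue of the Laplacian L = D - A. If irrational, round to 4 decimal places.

Reading degrees in the order [a, b, c, d, e, f, g, h] gives [5, 3, 5, 3, 3, 5, 3, 3]; set D = diag(5, 3, 5, 3, 3, 5, 3, 3) and form L = D - A. Computing the eigenvalues of L and sorting gives [0, 3, 3, 3, 3, 5, 5, 8]. The Fiedler value lambda_2 = 3 is strictly positive, so the graph is connected. There is one zero in the spectrum, matching the 1 component.

3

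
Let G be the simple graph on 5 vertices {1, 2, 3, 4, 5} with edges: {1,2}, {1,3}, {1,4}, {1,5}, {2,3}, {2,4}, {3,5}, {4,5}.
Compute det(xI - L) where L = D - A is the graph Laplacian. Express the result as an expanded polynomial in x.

Each diagonal entry of L is the vertex degree and each off-diagonal entry is -1 where an edge is present, 0 otherwise; in the order [1, 2, 3, 4, 5] the diagonal is [4, 3, 3, 3, 3]. Computing det(xI - L) by cofactor expansion (or equivalently via sum-over-permutations) gives x^5 - 16x^4 + 94x^3 - 240x^2 + 225x. Since p(0) = det(-L) = 0, x divides p(x). By the matrix-tree theorem the graph has (1/5) * product of the nonzero eigenvalues = 45 spanning trees.

x^5 - 16x^4 + 94x^3 - 240x^2 + 225x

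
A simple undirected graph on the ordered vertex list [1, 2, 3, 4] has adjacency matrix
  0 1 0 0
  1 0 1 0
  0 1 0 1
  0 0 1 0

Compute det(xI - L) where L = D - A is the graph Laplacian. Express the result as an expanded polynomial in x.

Each diagonal entry of L is the vertex degree and each off-diagonal entry is -1 where an edge is present, 0 otherwise; in the order [1, 2, 3, 4] the diagonal is [1, 2, 2, 1]. L has integer entries, so p(x) = det(xI - L) has integer coefficients. Expanding the determinant yields x^4 - 6x^3 + 10x^2 - 4x. The coefficient of x^3 equals -trace(L) = -6, matching the sum of degrees. There is one zero in the spectrum, matching the 1 component. By the matrix-tree theorem the graph has (1/4) * product of the nonzero eigenvalues = 1 spanning tree.

x^4 - 6x^3 + 10x^2 - 4x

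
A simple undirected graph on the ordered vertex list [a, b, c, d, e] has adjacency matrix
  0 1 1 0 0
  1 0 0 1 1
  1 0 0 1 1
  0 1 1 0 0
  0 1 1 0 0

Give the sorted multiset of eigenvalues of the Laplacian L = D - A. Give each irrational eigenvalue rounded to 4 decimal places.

With the vertex order [a, b, c, d, e], the degrees are [2, 3, 3, 2, 2], giving D = diag(2, 3, 3, 2, 2) and L = D - A. Diagonalising L (or applying a numerical eigensolver to the 5x5 matrix) gives the spectrum above. The single zero eigenvalue shows the graph is connected.

[0, 2, 2, 3, 5]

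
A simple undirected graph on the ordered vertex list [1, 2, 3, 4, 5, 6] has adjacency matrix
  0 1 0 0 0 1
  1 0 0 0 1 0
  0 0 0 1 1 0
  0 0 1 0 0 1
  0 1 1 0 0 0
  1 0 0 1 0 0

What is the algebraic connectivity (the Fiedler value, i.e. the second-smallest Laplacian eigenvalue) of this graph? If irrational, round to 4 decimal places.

Each diagonal entry of L is the vertex degree and each off-diagonal entry is -1 where an edge is present, 0 otherwise; in the order [1, 2, 3, 4, 5, 6] the diagonal is [2, 2, 2, 2, 2, 2]. The sorted Laplacian eigenvalues are [0, 1, 1, 3, 3, 4]; the algebraic connectivity is the second entry, 1. The eigenvalues sum to 12, which equals trace(L) = 2|E|.

1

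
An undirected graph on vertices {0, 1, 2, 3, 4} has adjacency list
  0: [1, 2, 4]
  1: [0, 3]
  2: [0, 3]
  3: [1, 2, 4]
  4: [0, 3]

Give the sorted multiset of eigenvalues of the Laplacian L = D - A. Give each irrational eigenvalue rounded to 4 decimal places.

Reading degrees in the order [0, 1, 2, 3, 4] gives [3, 2, 2, 3, 2]; set D = diag(3, 2, 2, 3, 2) and form L = D - A. L is symmetric positive semidefinite, so every eigenvalue is real and nonnegative. The largest eigenvalue, 5, is at most the vertex count 5.

[0, 2, 2, 3, 5]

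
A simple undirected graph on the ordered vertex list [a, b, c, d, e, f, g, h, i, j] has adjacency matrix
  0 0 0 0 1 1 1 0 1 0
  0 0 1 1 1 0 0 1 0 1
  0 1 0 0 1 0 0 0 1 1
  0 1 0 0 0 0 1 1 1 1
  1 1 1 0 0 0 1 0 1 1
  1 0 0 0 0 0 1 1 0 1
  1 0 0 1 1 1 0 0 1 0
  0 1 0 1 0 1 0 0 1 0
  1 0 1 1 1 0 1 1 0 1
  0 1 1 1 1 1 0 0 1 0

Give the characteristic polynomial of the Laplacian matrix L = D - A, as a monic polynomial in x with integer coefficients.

Each diagonal entry of L is the vertex degree and each off-diagonal entry is -1 where an edge is present, 0 otherwise; in the order [a, b, c, d, e, f, g, h, i, j] the diagonal is [4, 5, 4, 5, 6, 4, 5, 4, 7, 6]. Computing det(xI - L) by cofactor expansion (or equivalently via sum-over-permutations) gives x^10 - 50x^9 + 1095x^8 - 13778x^7 + 109700x^6 - 572736x^5 + 1959174x^4 - 4230296x^3 + 5226632x^2 - 2812510x. Since p(0) = det(-L) = 0, x divides p(x). There is one zero in the spectrum, matching the 1 component. By the matrix-tree theorem the graph has (1/10) * product of the nonzero eigenvalues = 281251 spanning trees.

x^10 - 50x^9 + 1095x^8 - 13778x^7 + 109700x^6 - 572736x^5 + 1959174x^4 - 4230296x^3 + 5226632x^2 - 2812510x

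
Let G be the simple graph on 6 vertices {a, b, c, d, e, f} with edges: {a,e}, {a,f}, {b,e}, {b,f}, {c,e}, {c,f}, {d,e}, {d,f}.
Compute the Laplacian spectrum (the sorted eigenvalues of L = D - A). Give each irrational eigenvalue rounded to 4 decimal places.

[0, 2, 2, 2, 4, 6]

Reading degrees in the order [a, b, c, d, e, f] gives [2, 2, 2, 2, 4, 4]; set D = diag(2, 2, 2, 2, 4, 4) and form L = D - A. The multiplicity of 0 as a Laplacian eigenvalue equals the number of connected components. By the matrix-tree theorem the graph has (1/6) * product of the nonzero eigenvalues = 32 spanning trees. The largest eigenvalue, 6, is at most the vertex count 6.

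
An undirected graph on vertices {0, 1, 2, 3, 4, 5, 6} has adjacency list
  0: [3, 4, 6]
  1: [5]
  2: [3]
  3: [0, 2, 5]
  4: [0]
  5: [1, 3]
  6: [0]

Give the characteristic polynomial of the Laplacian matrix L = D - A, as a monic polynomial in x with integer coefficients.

x^7 - 12x^6 + 53x^5 - 108x^4 + 105x^3 - 46x^2 + 7x

Reading degrees in the order [0, 1, 2, 3, 4, 5, 6] gives [3, 1, 1, 3, 1, 2, 1]; set D = diag(3, 1, 1, 3, 1, 2, 1) and form L = D - A. Computing det(xI - L) by cofactor expansion (or equivalently via sum-over-permutations) gives x^7 - 12x^6 + 53x^5 - 108x^4 + 105x^3 - 46x^2 + 7x. Since p(0) = det(-L) = 0, x divides p(x).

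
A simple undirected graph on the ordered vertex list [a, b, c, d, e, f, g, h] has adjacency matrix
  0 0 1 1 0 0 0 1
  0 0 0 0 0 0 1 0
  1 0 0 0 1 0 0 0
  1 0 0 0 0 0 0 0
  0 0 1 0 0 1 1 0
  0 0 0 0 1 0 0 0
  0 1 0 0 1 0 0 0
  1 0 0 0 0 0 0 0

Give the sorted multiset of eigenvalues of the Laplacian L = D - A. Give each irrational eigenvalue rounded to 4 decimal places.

[0, 0.2137, 0.6177, 1, 1.4977, 2.3537, 3.8408, 4.4763]

Each diagonal entry of L is the vertex degree and each off-diagonal entry is -1 where an edge is present, 0 otherwise; in the order [a, b, c, d, e, f, g, h] the diagonal is [3, 1, 2, 1, 3, 1, 2, 1]. Since every row of L sums to 0, the all-ones vector is in the kernel and 0 is an eigenvalue. The single zero eigenvalue shows the graph is connected. The largest eigenvalue, 4.4763, is at most the vertex count 8. The eigenvalues sum to 14, which equals trace(L) = 2|E|.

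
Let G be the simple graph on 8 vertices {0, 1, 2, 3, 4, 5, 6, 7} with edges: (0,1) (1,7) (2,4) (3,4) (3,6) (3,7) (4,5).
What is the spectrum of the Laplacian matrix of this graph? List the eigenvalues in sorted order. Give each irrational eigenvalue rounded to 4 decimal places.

Reading degrees in the order [0, 1, 2, 3, 4, 5, 6, 7] gives [1, 2, 1, 3, 3, 1, 1, 2]; set D = diag(1, 2, 1, 3, 3, 1, 1, 2) and form L = D - A. The multiplicity of 0 as a Laplacian eigenvalue equals the number of connected components. The single zero eigenvalue shows the graph is connected. The largest eigenvalue, 4.6412, is at most the vertex count 8.

[0, 0.2243, 0.5858, 1, 1.4108, 2.7237, 3.4142, 4.6412]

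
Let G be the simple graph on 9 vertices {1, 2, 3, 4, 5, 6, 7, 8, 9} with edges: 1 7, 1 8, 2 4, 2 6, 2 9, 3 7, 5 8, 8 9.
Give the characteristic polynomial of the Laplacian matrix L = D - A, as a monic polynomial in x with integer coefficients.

x^9 - 16x^8 + 103x^7 - 344x^6 + 643x^5 - 678x^4 + 384x^3 - 102x^2 + 9x

Each diagonal entry of L is the vertex degree and each off-diagonal entry is -1 where an edge is present, 0 otherwise; in the order [1, 2, 3, 4, 5, 6, 7, 8, 9] the diagonal is [2, 3, 1, 1, 1, 1, 2, 3, 2]. Computing det(xI - L) by cofactor expansion (or equivalently via sum-over-permutations) gives x^9 - 16x^8 + 103x^7 - 344x^6 + 643x^5 - 678x^4 + 384x^3 - 102x^2 + 9x. The constant term is 0 because L is singular (the all-ones vector lies in its kernel). By the matrix-tree theorem the graph has (1/9) * product of the nonzero eigenvalues = 1 spanning tree. There is one zero in the spectrum, matching the 1 component.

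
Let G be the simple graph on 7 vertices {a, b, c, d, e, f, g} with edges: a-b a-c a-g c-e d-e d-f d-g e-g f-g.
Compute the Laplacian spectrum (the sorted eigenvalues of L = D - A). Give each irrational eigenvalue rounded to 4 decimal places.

Each diagonal entry of L is the vertex degree and each off-diagonal entry is -1 where an edge is present, 0 otherwise; in the order [a, b, c, d, e, f, g] the diagonal is [3, 1, 2, 3, 3, 2, 4]. The multiplicity of 0 as a Laplacian eigenvalue equals the number of connected components. The single zero eigenvalue shows the graph is connected. The eigenvalues sum to 18, which equals trace(L) = 2|E|.

[0, 0.6491, 1.4070, 2.7869, 3.3875, 4.3208, 5.4486]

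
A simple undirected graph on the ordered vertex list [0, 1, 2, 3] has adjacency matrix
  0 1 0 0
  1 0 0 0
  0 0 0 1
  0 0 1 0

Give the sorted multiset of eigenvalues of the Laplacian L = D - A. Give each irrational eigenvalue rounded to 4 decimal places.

[0, 0, 2, 2]

Each diagonal entry of L is the vertex degree and each off-diagonal entry is -1 where an edge is present, 0 otherwise; in the order [0, 1, 2, 3] the diagonal is [1, 1, 1, 1]. Since every row of L sums to 0, the all-ones vector is in the kernel and 0 is an eigenvalue. The 2 zero eigenvalues correspond to the 2 connected components. There are 2 zeros in the spectrum, matching the 2 components. The eigenvalues sum to 4, which equals trace(L) = 2|E|.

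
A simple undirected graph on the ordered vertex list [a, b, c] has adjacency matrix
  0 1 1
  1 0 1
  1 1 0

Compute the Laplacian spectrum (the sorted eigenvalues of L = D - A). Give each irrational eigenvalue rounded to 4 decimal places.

[0, 3, 3]

Reading degrees in the order [a, b, c] gives [2, 2, 2]; set D = diag(2, 2, 2) and form L = D - A. The multiplicity of 0 as a Laplacian eigenvalue equals the number of connected components. The single zero eigenvalue shows the graph is connected. The eigenvalues sum to 6, which equals trace(L) = 2|E|.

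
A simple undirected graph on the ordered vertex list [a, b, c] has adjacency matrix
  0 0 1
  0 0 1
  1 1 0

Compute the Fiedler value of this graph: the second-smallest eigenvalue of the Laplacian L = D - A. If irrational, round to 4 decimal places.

1

Each diagonal entry of L is the vertex degree and each off-diagonal entry is -1 where an edge is present, 0 otherwise; in the order [a, b, c] the diagonal is [1, 1, 2]. The smallest Laplacian eigenvalue is always 0. The next one, lambda_2 = 1, measures how hard the graph is to disconnect: larger values mean better connectivity.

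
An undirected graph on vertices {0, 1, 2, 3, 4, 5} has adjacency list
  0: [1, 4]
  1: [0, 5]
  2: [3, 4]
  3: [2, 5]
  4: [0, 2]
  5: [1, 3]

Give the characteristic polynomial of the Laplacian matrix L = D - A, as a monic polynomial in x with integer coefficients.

With the vertex order [0, 1, 2, 3, 4, 5], the degrees are [2, 2, 2, 2, 2, 2], giving D = diag(2, 2, 2, 2, 2, 2) and L = D - A. The eigenvalues of L are [0, 1, 1, 3, 3, 4]; the characteristic polynomial is the product of (x - lambda_i), which multiplies out to x^6 - 12x^5 + 54x^4 - 112x^3 + 105x^2 - 36x. The coefficient of x^5 equals -trace(L) = -12, matching the sum of degrees. By the matrix-tree theorem the graph has (1/6) * product of the nonzero eigenvalues = 6 spanning trees. There is one zero in the spectrum, matching the 1 component.

x^6 - 12x^5 + 54x^4 - 112x^3 + 105x^2 - 36x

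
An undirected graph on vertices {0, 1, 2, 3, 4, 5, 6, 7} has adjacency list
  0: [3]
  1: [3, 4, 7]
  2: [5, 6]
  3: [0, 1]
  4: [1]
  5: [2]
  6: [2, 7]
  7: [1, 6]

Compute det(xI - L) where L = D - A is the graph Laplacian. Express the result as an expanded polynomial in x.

x^8 - 14x^7 + 77x^6 - 212x^5 + 308x^4 - 228x^3 + 76x^2 - 8x

Each diagonal entry of L is the vertex degree and each off-diagonal entry is -1 where an edge is present, 0 otherwise; in the order [0, 1, 2, 3, 4, 5, 6, 7] the diagonal is [1, 3, 2, 2, 1, 1, 2, 2]. Computing det(xI - L) by cofactor expansion (or equivalently via sum-over-permutations) gives x^8 - 14x^7 + 77x^6 - 212x^5 + 308x^4 - 228x^3 + 76x^2 - 8x. Since p(0) = det(-L) = 0, x divides p(x).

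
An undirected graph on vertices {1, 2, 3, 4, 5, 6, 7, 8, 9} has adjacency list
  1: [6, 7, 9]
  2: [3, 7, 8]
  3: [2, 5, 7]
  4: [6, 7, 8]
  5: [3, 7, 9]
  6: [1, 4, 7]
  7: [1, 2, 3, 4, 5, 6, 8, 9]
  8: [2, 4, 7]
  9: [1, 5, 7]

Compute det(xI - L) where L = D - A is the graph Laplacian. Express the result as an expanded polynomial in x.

Each diagonal entry of L is the vertex degree and each off-diagonal entry is -1 where an edge is present, 0 otherwise; in the order [1, 2, 3, 4, 5, 6, 7, 8, 9] the diagonal is [3, 3, 3, 3, 3, 3, 8, 3, 3]. L has integer entries, so p(x) = det(xI - L) has integer coefficients. Expanding the determinant yields x^9 - 32x^8 + 428x^7 - 3136x^6 + 13786x^5 - 37232x^4 + 60276x^3 - 53424x^2 + 19845x. The coefficient of x^8 equals -trace(L) = -32, matching the sum of degrees. The largest eigenvalue, 9, is at most the vertex count 9. There is one zero in the spectrum, matching the 1 component.

x^9 - 32x^8 + 428x^7 - 3136x^6 + 13786x^5 - 37232x^4 + 60276x^3 - 53424x^2 + 19845x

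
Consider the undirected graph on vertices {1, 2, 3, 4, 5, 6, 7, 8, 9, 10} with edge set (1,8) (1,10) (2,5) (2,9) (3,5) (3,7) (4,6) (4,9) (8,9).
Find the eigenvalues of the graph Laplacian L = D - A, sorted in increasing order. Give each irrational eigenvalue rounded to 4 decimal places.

Each diagonal entry of L is the vertex degree and each off-diagonal entry is -1 where an edge is present, 0 otherwise; in the order [1, 2, 3, 4, 5, 6, 7, 8, 9, 10] the diagonal is [2, 2, 2, 2, 2, 1, 1, 2, 3, 1]. The multiplicity of 0 as a Laplacian eigenvalue equals the number of connected components. The single zero eigenvalue shows the graph is connected. By the matrix-tree theorem the graph has (1/10) * product of the nonzero eigenvalues = 1 spanning tree.

[0, 0.1479, 0.2814, 0.7873, 1.2931, 2, 2.4631, 3.0926, 3.4687, 4.4659]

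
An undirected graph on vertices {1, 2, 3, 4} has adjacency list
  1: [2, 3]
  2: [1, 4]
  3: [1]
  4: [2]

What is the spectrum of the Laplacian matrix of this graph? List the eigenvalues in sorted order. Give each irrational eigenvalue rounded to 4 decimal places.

[0, 0.5858, 2, 3.4142]

Each diagonal entry of L is the vertex degree and each off-diagonal entry is -1 where an edge is present, 0 otherwise; in the order [1, 2, 3, 4] the diagonal is [2, 2, 1, 1]. Since every row of L sums to 0, the all-ones vector is in the kernel and 0 is an eigenvalue. The largest eigenvalue, 3.4142, is at most the vertex count 4.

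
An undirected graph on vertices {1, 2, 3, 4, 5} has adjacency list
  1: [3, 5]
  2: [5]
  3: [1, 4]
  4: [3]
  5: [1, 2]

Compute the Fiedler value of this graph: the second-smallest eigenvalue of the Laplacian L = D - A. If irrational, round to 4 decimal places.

With the vertex order [1, 2, 3, 4, 5], the degrees are [2, 1, 2, 1, 2], giving D = diag(2, 1, 2, 1, 2) and L = D - A. Computing the eigenvalues of L and sorting gives [0, 0.3820, 1.3820, 2.6180, 3.6180]. The Fiedler value lambda_2 = 0.3820 is strictly positive, so the graph is connected. The eigenvalues sum to 8, which equals trace(L) = 2|E|.

0.3820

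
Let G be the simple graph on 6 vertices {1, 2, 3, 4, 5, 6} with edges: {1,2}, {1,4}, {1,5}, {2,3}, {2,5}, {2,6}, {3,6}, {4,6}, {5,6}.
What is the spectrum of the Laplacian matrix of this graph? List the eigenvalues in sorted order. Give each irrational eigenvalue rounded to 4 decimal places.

[0, 1.6072, 2.3023, 3.6405, 4.8631, 5.5869]

Each diagonal entry of L is the vertex degree and each off-diagonal entry is -1 where an edge is present, 0 otherwise; in the order [1, 2, 3, 4, 5, 6] the diagonal is [3, 4, 2, 2, 3, 4]. L is symmetric positive semidefinite, so every eigenvalue is real and nonnegative. The single zero eigenvalue shows the graph is connected. The largest eigenvalue, 5.5869, is at most the vertex count 6.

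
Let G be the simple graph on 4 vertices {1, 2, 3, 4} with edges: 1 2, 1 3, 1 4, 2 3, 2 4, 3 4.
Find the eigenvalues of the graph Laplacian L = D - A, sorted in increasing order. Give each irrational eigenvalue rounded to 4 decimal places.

Each diagonal entry of L is the vertex degree and each off-diagonal entry is -1 where an edge is present, 0 otherwise; in the order [1, 2, 3, 4] the diagonal is [3, 3, 3, 3]. Diagonalising L (or applying a numerical eigensolver to the 4x4 matrix) gives the spectrum above. There is one zero in the spectrum, matching the 1 component. The eigenvalues sum to 12, which equals trace(L) = 2|E|.

[0, 4, 4, 4]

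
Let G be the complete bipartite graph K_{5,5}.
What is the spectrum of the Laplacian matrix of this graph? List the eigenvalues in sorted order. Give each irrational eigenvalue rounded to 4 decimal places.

The graph has 10 vertices and degree multiset [5, 5, 5, 5, 5, 5, 5, 5, 5, 5]; D is the diagonal matrix of degrees and L = D - A. Since every row of L sums to 0, the all-ones vector is in the kernel and 0 is an eigenvalue.

[0, 5, 5, 5, 5, 5, 5, 5, 5, 10]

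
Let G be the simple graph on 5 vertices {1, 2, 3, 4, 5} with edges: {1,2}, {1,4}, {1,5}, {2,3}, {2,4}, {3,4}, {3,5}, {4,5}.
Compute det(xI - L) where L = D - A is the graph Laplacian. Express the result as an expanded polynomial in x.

With the vertex order [1, 2, 3, 4, 5], the degrees are [3, 3, 3, 4, 3], giving D = diag(3, 3, 3, 4, 3) and L = D - A. The eigenvalues of L are [0, 3, 3, 5, 5]; the characteristic polynomial is the product of (x - lambda_i), which multiplies out to x^5 - 16x^4 + 94x^3 - 240x^2 + 225x. The constant term is 0 because L is singular (the all-ones vector lies in its kernel).

x^5 - 16x^4 + 94x^3 - 240x^2 + 225x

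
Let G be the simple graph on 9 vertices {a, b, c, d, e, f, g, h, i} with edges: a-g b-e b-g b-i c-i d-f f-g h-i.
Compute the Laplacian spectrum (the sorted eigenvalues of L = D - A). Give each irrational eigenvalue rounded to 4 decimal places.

[0, 0.2118, 0.5546, 0.7223, 1, 2.0782, 2.7338, 3.8525, 4.8468]

Reading degrees in the order [a, b, c, d, e, f, g, h, i] gives [1, 3, 1, 1, 1, 2, 3, 1, 3]; set D = diag(1, 3, 1, 1, 1, 2, 3, 1, 3) and form L = D - A. Diagonalising L (or applying a numerical eigensolver to the 9x9 matrix) gives the spectrum above. There is one zero in the spectrum, matching the 1 component.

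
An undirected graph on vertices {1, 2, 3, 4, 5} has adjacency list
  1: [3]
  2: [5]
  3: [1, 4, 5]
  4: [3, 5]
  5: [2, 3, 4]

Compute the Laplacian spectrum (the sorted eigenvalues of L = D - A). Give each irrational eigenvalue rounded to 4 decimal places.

[0, 0.6972, 1.3820, 3.6180, 4.3028]

Reading degrees in the order [1, 2, 3, 4, 5] gives [1, 1, 3, 2, 3]; set D = diag(1, 1, 3, 2, 3) and form L = D - A. Since every row of L sums to 0, the all-ones vector is in the kernel and 0 is an eigenvalue. The eigenvalues sum to 10, which equals trace(L) = 2|E|.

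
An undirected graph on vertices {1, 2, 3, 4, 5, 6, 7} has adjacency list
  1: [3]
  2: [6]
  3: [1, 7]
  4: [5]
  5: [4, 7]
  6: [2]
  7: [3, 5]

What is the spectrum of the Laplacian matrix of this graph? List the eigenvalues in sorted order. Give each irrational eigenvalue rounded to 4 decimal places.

Each diagonal entry of L is the vertex degree and each off-diagonal entry is -1 where an edge is present, 0 otherwise; in the order [1, 2, 3, 4, 5, 6, 7] the diagonal is [1, 1, 2, 1, 2, 1, 2]. Diagonalising L (or applying a numerical eigensolver to the 7x7 matrix) gives the spectrum above. The 2 zero eigenvalues correspond to the 2 connected components. There are 2 zeros in the spectrum, matching the 2 components.

[0, 0, 0.3820, 1.3820, 2, 2.6180, 3.6180]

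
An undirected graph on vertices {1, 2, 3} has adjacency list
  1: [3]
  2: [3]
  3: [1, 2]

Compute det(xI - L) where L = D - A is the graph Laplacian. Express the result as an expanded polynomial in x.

x^3 - 4x^2 + 3x

Reading degrees in the order [1, 2, 3] gives [1, 1, 2]; set D = diag(1, 1, 2) and form L = D - A. The eigenvalues of L are [0, 1, 3]; the characteristic polynomial is the product of (x - lambda_i), which multiplies out to x^3 - 4x^2 + 3x. The coefficient of x^2 equals -trace(L) = -4, matching the sum of degrees. By the matrix-tree theorem the graph has (1/3) * product of the nonzero eigenvalues = 1 spanning tree.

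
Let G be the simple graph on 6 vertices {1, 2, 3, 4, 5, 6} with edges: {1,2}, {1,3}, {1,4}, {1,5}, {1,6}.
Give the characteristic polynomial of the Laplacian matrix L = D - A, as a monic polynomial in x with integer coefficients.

Each diagonal entry of L is the vertex degree and each off-diagonal entry is -1 where an edge is present, 0 otherwise; in the order [1, 2, 3, 4, 5, 6] the diagonal is [5, 1, 1, 1, 1, 1]. Computing det(xI - L) by cofactor expansion (or equivalently via sum-over-permutations) gives x^6 - 10x^5 + 30x^4 - 40x^3 + 25x^2 - 6x. The constant term is 0 because L is singular (the all-ones vector lies in its kernel). The eigenvalues sum to 10, which equals trace(L) = 2|E|. There is one zero in the spectrum, matching the 1 component.

x^6 - 10x^5 + 30x^4 - 40x^3 + 25x^2 - 6x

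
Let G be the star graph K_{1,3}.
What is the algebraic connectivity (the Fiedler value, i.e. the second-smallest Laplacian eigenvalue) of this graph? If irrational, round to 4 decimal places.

The graph has 4 vertices and degree multiset [3, 1, 1, 1]; D is the diagonal matrix of degrees and L = D - A. The smallest Laplacian eigenvalue is always 0. The next one, lambda_2 = 1, measures how hard the graph is to disconnect: larger values mean better connectivity.

1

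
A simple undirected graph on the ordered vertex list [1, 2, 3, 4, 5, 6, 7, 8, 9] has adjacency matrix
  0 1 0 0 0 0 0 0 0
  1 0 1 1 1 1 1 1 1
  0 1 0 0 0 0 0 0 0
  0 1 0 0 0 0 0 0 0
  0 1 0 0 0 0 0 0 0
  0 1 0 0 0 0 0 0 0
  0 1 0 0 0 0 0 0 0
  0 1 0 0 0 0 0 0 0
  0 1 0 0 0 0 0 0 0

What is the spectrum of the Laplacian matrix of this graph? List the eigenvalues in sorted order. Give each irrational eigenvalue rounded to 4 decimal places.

Each diagonal entry of L is the vertex degree and each off-diagonal entry is -1 where an edge is present, 0 otherwise; in the order [1, 2, 3, 4, 5, 6, 7, 8, 9] the diagonal is [1, 8, 1, 1, 1, 1, 1, 1, 1]. The multiplicity of 0 as a Laplacian eigenvalue equals the number of connected components. The single zero eigenvalue shows the graph is connected. There is one zero in the spectrum, matching the 1 component. By the matrix-tree theorem the graph has (1/9) * product of the nonzero eigenvalues = 1 spanning tree.

[0, 1, 1, 1, 1, 1, 1, 1, 9]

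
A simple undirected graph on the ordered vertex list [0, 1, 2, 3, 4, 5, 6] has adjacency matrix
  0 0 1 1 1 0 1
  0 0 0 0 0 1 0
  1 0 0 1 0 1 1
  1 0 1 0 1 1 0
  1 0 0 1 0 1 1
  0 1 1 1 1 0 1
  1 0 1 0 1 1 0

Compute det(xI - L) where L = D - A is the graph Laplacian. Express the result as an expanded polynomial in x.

x^7 - 26x^6 + 272x^5 - 1452x^4 + 4104x^3 - 5632x^2 + 2688x

Reading degrees in the order [0, 1, 2, 3, 4, 5, 6] gives [4, 1, 4, 4, 4, 5, 4]; set D = diag(4, 1, 4, 4, 4, 5, 4) and form L = D - A. Computing det(xI - L) by cofactor expansion (or equivalently via sum-over-permutations) gives x^7 - 26x^6 + 272x^5 - 1452x^4 + 4104x^3 - 5632x^2 + 2688x. The coefficient of x^6 equals -trace(L) = -26, matching the sum of degrees.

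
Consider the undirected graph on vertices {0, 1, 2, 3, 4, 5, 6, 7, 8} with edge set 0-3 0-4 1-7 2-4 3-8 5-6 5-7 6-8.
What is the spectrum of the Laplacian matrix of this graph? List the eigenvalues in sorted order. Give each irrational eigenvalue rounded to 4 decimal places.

Reading degrees in the order [0, 1, 2, 3, 4, 5, 6, 7, 8] gives [2, 1, 1, 2, 2, 2, 2, 2, 2]; set D = diag(2, 1, 1, 2, 2, 2, 2, 2, 2) and form L = D - A. L is symmetric positive semidefinite, so every eigenvalue is real and nonnegative. The single zero eigenvalue shows the graph is connected.

[0, 0.1206, 0.4679, 1, 1.6527, 2.3473, 3, 3.5321, 3.8794]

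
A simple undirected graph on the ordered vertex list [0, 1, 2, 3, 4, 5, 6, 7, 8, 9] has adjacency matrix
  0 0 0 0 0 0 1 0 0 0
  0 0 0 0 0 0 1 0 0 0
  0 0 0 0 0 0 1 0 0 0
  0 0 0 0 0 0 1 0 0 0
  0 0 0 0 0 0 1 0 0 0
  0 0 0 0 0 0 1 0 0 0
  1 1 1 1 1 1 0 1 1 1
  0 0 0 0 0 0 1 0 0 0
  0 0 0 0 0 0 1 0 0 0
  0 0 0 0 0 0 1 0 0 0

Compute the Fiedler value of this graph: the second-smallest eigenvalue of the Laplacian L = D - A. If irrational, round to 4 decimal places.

1

Reading degrees in the order [0, 1, 2, 3, 4, 5, 6, 7, 8, 9] gives [1, 1, 1, 1, 1, 1, 9, 1, 1, 1]; set D = diag(1, 1, 1, 1, 1, 1, 9, 1, 1, 1) and form L = D - A. The sorted Laplacian eigenvalues are [0, 1, 1, 1, 1, 1, 1, 1, 1, 10]; the algebraic connectivity is the second entry, 1. The eigenvalues sum to 18, which equals trace(L) = 2|E|. By the matrix-tree theorem the graph has (1/10) * product of the nonzero eigenvalues = 1 spanning tree.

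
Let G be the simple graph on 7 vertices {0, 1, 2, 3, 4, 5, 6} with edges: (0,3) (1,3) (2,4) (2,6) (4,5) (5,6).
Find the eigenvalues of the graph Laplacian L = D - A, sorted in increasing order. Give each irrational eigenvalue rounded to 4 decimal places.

Each diagonal entry of L is the vertex degree and each off-diagonal entry is -1 where an edge is present, 0 otherwise; in the order [0, 1, 2, 3, 4, 5, 6] the diagonal is [1, 1, 2, 2, 2, 2, 2]. L is symmetric positive semidefinite, so every eigenvalue is real and nonnegative. The 2 zero eigenvalues correspond to the 2 connected components. There are 2 zeros in the spectrum, matching the 2 components. The eigenvalues sum to 12, which equals trace(L) = 2|E|.

[0, 0, 1, 2, 2, 3, 4]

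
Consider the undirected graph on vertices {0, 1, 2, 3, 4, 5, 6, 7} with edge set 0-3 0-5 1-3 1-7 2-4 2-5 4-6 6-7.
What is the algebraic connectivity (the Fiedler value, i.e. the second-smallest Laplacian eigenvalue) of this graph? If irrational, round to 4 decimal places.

0.5858

With the vertex order [0, 1, 2, 3, 4, 5, 6, 7], the degrees are [2, 2, 2, 2, 2, 2, 2, 2], giving D = diag(2, 2, 2, 2, 2, 2, 2, 2) and L = D - A. The sorted Laplacian eigenvalues are [0, 0.5858, 0.5858, 2, 2, 3.4142, 3.4142, 4]; the algebraic connectivity is the second entry, 0.5858. There is one zero in the spectrum, matching the 1 component.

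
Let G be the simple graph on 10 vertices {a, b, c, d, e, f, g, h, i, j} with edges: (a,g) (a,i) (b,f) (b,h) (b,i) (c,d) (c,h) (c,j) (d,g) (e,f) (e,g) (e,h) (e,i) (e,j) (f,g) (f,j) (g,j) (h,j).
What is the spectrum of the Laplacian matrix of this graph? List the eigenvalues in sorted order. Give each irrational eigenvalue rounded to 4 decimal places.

[0, 1.1943, 1.6806, 2.7384, 2.8935, 3.7579, 4.5441, 6, 6.3681, 6.8231]

With the vertex order [a, b, c, d, e, f, g, h, i, j], the degrees are [2, 3, 3, 2, 5, 4, 5, 4, 3, 5], giving D = diag(2, 3, 3, 2, 5, 4, 5, 4, 3, 5) and L = D - A. Diagonalising L (or applying a numerical eigensolver to the 10x10 matrix) gives the spectrum above. The single zero eigenvalue shows the graph is connected. There is one zero in the spectrum, matching the 1 component. The eigenvalues sum to 36, which equals trace(L) = 2|E|.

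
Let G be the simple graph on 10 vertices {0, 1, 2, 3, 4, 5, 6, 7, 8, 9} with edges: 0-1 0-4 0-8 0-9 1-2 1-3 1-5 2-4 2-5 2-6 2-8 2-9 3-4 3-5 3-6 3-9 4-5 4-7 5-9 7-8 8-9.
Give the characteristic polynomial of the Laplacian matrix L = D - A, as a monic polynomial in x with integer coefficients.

x^10 - 42x^9 + 765x^8 - 7918x^7 + 51215x^6 - 214120x^5 + 576733x^4 - 961210x^3 + 895252x^2 - 353250x

Reading degrees in the order [0, 1, 2, 3, 4, 5, 6, 7, 8, 9] gives [4, 4, 6, 5, 5, 5, 2, 2, 4, 5]; set D = diag(4, 4, 6, 5, 5, 5, 2, 2, 4, 5) and form L = D - A. Computing det(xI - L) by cofactor expansion (or equivalently via sum-over-permutations) gives x^10 - 42x^9 + 765x^8 - 7918x^7 + 51215x^6 - 214120x^5 + 576733x^4 - 961210x^3 + 895252x^2 - 353250x. The constant term is 0 because L is singular (the all-ones vector lies in its kernel). There is one zero in the spectrum, matching the 1 component. The largest eigenvalue, 8.2522, is at most the vertex count 10.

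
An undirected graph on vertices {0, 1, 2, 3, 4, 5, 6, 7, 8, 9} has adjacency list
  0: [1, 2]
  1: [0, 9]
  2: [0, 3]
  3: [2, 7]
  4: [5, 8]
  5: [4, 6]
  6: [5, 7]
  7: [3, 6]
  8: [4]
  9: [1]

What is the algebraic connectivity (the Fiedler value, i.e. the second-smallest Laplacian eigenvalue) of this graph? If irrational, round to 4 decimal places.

0.0979

Reading degrees in the order [0, 1, 2, 3, 4, 5, 6, 7, 8, 9] gives [2, 2, 2, 2, 2, 2, 2, 2, 1, 1]; set D = diag(2, 2, 2, 2, 2, 2, 2, 2, 1, 1) and form L = D - A. The sorted Laplacian eigenvalues are [0, 0.0979, 0.3820, 0.8244, 1.3820, 2, 2.6180, 3.1756, 3.6180, 3.9021]; the algebraic connectivity is the second entry, 0.0979. The eigenvalues sum to 18, which equals trace(L) = 2|E|. By the matrix-tree theorem the graph has (1/10) * product of the nonzero eigenvalues = 1 spanning tree.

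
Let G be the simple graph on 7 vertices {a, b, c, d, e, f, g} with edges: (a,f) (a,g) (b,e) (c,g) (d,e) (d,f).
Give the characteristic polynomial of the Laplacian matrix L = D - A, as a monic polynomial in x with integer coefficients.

x^7 - 12x^6 + 55x^5 - 120x^4 + 126x^3 - 56x^2 + 7x

Reading degrees in the order [a, b, c, d, e, f, g] gives [2, 1, 1, 2, 2, 2, 2]; set D = diag(2, 1, 1, 2, 2, 2, 2) and form L = D - A. L has integer entries, so p(x) = det(xI - L) has integer coefficients. Expanding the determinant yields x^7 - 12x^6 + 55x^5 - 120x^4 + 126x^3 - 56x^2 + 7x. The constant term is 0 because L is singular (the all-ones vector lies in its kernel). By the matrix-tree theorem the graph has (1/7) * product of the nonzero eigenvalues = 1 spanning tree. There is one zero in the spectrum, matching the 1 component.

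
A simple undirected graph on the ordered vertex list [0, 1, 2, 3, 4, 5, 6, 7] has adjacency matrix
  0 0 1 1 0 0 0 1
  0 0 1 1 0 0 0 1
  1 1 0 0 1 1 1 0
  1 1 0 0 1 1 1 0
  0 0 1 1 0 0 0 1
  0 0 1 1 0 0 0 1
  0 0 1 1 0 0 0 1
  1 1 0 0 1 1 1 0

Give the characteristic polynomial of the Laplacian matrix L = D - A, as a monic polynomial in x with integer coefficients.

Each diagonal entry of L is the vertex degree and each off-diagonal entry is -1 where an edge is present, 0 otherwise; in the order [0, 1, 2, 3, 4, 5, 6, 7] the diagonal is [3, 3, 5, 5, 3, 3, 3, 5]. L has integer entries, so p(x) = det(xI - L) has integer coefficients. Expanding the determinant yields x^8 - 30x^7 + 375x^6 - 2540x^5 + 10095x^4 - 23598x^3 + 30105x^2 - 16200x. The constant term is 0 because L is singular (the all-ones vector lies in its kernel).

x^8 - 30x^7 + 375x^6 - 2540x^5 + 10095x^4 - 23598x^3 + 30105x^2 - 16200x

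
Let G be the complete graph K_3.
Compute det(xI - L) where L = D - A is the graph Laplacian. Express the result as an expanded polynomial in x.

The graph has 3 vertices and degree multiset [2, 2, 2]; D is the diagonal matrix of degrees and L = D - A. The eigenvalues of L are [0, 3, 3]; the characteristic polynomial is the product of (x - lambda_i), which multiplies out to x^3 - 6x^2 + 9x. The constant term is 0 because L is singular (the all-ones vector lies in its kernel). There is one zero in the spectrum, matching the 1 component.

x^3 - 6x^2 + 9x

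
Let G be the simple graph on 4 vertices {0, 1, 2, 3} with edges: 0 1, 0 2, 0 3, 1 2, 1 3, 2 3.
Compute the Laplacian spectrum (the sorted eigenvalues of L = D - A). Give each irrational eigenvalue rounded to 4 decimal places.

Each diagonal entry of L is the vertex degree and each off-diagonal entry is -1 where an edge is present, 0 otherwise; in the order [0, 1, 2, 3] the diagonal is [3, 3, 3, 3]. The multiplicity of 0 as a Laplacian eigenvalue equals the number of connected components.

[0, 4, 4, 4]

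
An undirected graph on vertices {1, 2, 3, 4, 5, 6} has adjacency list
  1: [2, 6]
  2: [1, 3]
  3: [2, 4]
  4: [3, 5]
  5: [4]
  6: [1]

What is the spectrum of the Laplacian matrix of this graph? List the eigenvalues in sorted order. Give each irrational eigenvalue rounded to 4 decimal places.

[0, 0.2679, 1, 2, 3, 3.7321]

Reading degrees in the order [1, 2, 3, 4, 5, 6] gives [2, 2, 2, 2, 1, 1]; set D = diag(2, 2, 2, 2, 1, 1) and form L = D - A. Since every row of L sums to 0, the all-ones vector is in the kernel and 0 is an eigenvalue. The single zero eigenvalue shows the graph is connected. There is one zero in the spectrum, matching the 1 component. The largest eigenvalue, 3.7321, is at most the vertex count 6.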